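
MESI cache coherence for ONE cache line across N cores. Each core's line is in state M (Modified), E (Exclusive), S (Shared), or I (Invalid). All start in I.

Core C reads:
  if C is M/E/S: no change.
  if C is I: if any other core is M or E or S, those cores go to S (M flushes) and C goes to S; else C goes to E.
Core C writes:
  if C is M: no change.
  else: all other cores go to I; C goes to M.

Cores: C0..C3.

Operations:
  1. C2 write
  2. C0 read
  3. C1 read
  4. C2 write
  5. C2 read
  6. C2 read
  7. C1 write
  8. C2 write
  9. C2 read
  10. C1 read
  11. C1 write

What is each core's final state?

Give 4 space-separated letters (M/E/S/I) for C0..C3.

Answer: I M I I

Derivation:
Op 1: C2 write [C2 write: invalidate none -> C2=M] -> [I,I,M,I]
Op 2: C0 read [C0 read from I: others=['C2=M'] -> C0=S, others downsized to S] -> [S,I,S,I]
Op 3: C1 read [C1 read from I: others=['C0=S', 'C2=S'] -> C1=S, others downsized to S] -> [S,S,S,I]
Op 4: C2 write [C2 write: invalidate ['C0=S', 'C1=S'] -> C2=M] -> [I,I,M,I]
Op 5: C2 read [C2 read: already in M, no change] -> [I,I,M,I]
Op 6: C2 read [C2 read: already in M, no change] -> [I,I,M,I]
Op 7: C1 write [C1 write: invalidate ['C2=M'] -> C1=M] -> [I,M,I,I]
Op 8: C2 write [C2 write: invalidate ['C1=M'] -> C2=M] -> [I,I,M,I]
Op 9: C2 read [C2 read: already in M, no change] -> [I,I,M,I]
Op 10: C1 read [C1 read from I: others=['C2=M'] -> C1=S, others downsized to S] -> [I,S,S,I]
Op 11: C1 write [C1 write: invalidate ['C2=S'] -> C1=M] -> [I,M,I,I]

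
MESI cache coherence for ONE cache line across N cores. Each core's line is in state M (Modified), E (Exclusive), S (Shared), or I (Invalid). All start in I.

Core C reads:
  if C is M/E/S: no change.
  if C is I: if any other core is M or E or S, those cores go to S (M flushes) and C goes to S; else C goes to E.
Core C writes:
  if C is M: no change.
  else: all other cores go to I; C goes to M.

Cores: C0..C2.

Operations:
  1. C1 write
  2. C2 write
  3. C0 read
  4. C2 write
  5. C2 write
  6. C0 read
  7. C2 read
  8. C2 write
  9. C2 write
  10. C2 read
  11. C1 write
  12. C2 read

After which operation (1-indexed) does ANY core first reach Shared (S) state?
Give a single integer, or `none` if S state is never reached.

Answer: 3

Derivation:
Op 1: C1 write [C1 write: invalidate none -> C1=M] -> [I,M,I]
Op 2: C2 write [C2 write: invalidate ['C1=M'] -> C2=M] -> [I,I,M]
Op 3: C0 read [C0 read from I: others=['C2=M'] -> C0=S, others downsized to S] -> [S,I,S]
  -> First S state at op 3; remaining ops need not be traced.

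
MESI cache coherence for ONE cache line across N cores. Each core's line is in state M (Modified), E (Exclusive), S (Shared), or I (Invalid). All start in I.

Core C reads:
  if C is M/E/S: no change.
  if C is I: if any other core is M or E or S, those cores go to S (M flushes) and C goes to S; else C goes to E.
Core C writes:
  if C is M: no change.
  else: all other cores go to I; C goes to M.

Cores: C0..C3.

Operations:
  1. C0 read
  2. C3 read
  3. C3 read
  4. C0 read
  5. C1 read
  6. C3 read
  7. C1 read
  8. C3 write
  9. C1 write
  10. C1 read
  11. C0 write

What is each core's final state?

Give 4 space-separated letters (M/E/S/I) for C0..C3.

Answer: M I I I

Derivation:
Op 1: C0 read [C0 read from I: no other sharers -> C0=E (exclusive)] -> [E,I,I,I]
Op 2: C3 read [C3 read from I: others=['C0=E'] -> C3=S, others downsized to S] -> [S,I,I,S]
Op 3: C3 read [C3 read: already in S, no change] -> [S,I,I,S]
Op 4: C0 read [C0 read: already in S, no change] -> [S,I,I,S]
Op 5: C1 read [C1 read from I: others=['C0=S', 'C3=S'] -> C1=S, others downsized to S] -> [S,S,I,S]
Op 6: C3 read [C3 read: already in S, no change] -> [S,S,I,S]
Op 7: C1 read [C1 read: already in S, no change] -> [S,S,I,S]
Op 8: C3 write [C3 write: invalidate ['C0=S', 'C1=S'] -> C3=M] -> [I,I,I,M]
Op 9: C1 write [C1 write: invalidate ['C3=M'] -> C1=M] -> [I,M,I,I]
Op 10: C1 read [C1 read: already in M, no change] -> [I,M,I,I]
Op 11: C0 write [C0 write: invalidate ['C1=M'] -> C0=M] -> [M,I,I,I]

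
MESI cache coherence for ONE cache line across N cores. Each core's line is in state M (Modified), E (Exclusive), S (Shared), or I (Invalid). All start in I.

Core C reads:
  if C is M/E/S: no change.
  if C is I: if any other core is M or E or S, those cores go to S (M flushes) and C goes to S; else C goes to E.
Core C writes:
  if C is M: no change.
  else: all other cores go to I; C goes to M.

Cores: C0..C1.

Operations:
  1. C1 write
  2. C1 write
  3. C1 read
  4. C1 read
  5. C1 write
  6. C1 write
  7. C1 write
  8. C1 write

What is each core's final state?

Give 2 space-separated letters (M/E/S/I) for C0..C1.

Op 1: C1 write [C1 write: invalidate none -> C1=M] -> [I,M]
Op 2: C1 write [C1 write: already M (modified), no change] -> [I,M]
Op 3: C1 read [C1 read: already in M, no change] -> [I,M]
Op 4: C1 read [C1 read: already in M, no change] -> [I,M]
Op 5: C1 write [C1 write: already M (modified), no change] -> [I,M]
Op 6: C1 write [C1 write: already M (modified), no change] -> [I,M]
Op 7: C1 write [C1 write: already M (modified), no change] -> [I,M]
Op 8: C1 write [C1 write: already M (modified), no change] -> [I,M]

Answer: I M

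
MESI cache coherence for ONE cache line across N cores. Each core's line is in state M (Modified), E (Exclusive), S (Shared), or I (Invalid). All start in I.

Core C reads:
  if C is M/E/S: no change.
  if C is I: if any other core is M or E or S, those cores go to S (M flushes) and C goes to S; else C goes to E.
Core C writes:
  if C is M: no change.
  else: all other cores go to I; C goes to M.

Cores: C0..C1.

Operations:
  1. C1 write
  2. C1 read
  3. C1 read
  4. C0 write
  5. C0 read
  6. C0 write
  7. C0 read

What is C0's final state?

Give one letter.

Op 1: C1 write [C1 write: invalidate none -> C1=M] -> [I,M]
Op 2: C1 read [C1 read: already in M, no change] -> [I,M]
Op 3: C1 read [C1 read: already in M, no change] -> [I,M]
Op 4: C0 write [C0 write: invalidate ['C1=M'] -> C0=M] -> [M,I]
Op 5: C0 read [C0 read: already in M, no change] -> [M,I]
Op 6: C0 write [C0 write: already M (modified), no change] -> [M,I]
Op 7: C0 read [C0 read: already in M, no change] -> [M,I]

Answer: M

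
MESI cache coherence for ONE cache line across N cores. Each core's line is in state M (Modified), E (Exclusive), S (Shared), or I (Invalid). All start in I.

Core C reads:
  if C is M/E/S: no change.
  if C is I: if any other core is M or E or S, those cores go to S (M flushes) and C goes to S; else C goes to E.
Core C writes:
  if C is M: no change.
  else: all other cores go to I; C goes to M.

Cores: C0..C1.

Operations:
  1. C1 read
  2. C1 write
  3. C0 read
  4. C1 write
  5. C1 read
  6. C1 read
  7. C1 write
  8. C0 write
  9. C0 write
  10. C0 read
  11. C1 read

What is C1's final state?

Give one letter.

Op 1: C1 read [C1 read from I: no other sharers -> C1=E (exclusive)] -> [I,E]
Op 2: C1 write [C1 write: invalidate none -> C1=M] -> [I,M]
Op 3: C0 read [C0 read from I: others=['C1=M'] -> C0=S, others downsized to S] -> [S,S]
Op 4: C1 write [C1 write: invalidate ['C0=S'] -> C1=M] -> [I,M]
Op 5: C1 read [C1 read: already in M, no change] -> [I,M]
Op 6: C1 read [C1 read: already in M, no change] -> [I,M]
Op 7: C1 write [C1 write: already M (modified), no change] -> [I,M]
Op 8: C0 write [C0 write: invalidate ['C1=M'] -> C0=M] -> [M,I]
Op 9: C0 write [C0 write: already M (modified), no change] -> [M,I]
Op 10: C0 read [C0 read: already in M, no change] -> [M,I]
Op 11: C1 read [C1 read from I: others=['C0=M'] -> C1=S, others downsized to S] -> [S,S]

Answer: S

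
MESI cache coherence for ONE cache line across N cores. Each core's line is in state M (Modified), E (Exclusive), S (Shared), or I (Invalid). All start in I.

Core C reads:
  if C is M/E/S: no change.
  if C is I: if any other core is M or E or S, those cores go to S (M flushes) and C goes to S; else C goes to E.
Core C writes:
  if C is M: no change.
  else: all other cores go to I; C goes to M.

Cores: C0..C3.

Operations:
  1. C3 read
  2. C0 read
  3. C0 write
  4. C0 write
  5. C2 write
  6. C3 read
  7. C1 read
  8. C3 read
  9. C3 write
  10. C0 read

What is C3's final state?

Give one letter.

Answer: S

Derivation:
Op 1: C3 read [C3 read from I: no other sharers -> C3=E (exclusive)] -> [I,I,I,E]
Op 2: C0 read [C0 read from I: others=['C3=E'] -> C0=S, others downsized to S] -> [S,I,I,S]
Op 3: C0 write [C0 write: invalidate ['C3=S'] -> C0=M] -> [M,I,I,I]
Op 4: C0 write [C0 write: already M (modified), no change] -> [M,I,I,I]
Op 5: C2 write [C2 write: invalidate ['C0=M'] -> C2=M] -> [I,I,M,I]
Op 6: C3 read [C3 read from I: others=['C2=M'] -> C3=S, others downsized to S] -> [I,I,S,S]
Op 7: C1 read [C1 read from I: others=['C2=S', 'C3=S'] -> C1=S, others downsized to S] -> [I,S,S,S]
Op 8: C3 read [C3 read: already in S, no change] -> [I,S,S,S]
Op 9: C3 write [C3 write: invalidate ['C1=S', 'C2=S'] -> C3=M] -> [I,I,I,M]
Op 10: C0 read [C0 read from I: others=['C3=M'] -> C0=S, others downsized to S] -> [S,I,I,S]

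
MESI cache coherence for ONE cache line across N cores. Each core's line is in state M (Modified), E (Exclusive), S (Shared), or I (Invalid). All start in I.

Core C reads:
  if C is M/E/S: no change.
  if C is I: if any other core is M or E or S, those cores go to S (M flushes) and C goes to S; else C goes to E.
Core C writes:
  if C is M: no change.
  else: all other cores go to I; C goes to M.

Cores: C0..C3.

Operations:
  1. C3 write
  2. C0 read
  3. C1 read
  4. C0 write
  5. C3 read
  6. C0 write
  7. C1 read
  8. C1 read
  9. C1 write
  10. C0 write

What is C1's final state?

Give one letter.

Answer: I

Derivation:
Op 1: C3 write [C3 write: invalidate none -> C3=M] -> [I,I,I,M]
Op 2: C0 read [C0 read from I: others=['C3=M'] -> C0=S, others downsized to S] -> [S,I,I,S]
Op 3: C1 read [C1 read from I: others=['C0=S', 'C3=S'] -> C1=S, others downsized to S] -> [S,S,I,S]
Op 4: C0 write [C0 write: invalidate ['C1=S', 'C3=S'] -> C0=M] -> [M,I,I,I]
Op 5: C3 read [C3 read from I: others=['C0=M'] -> C3=S, others downsized to S] -> [S,I,I,S]
Op 6: C0 write [C0 write: invalidate ['C3=S'] -> C0=M] -> [M,I,I,I]
Op 7: C1 read [C1 read from I: others=['C0=M'] -> C1=S, others downsized to S] -> [S,S,I,I]
Op 8: C1 read [C1 read: already in S, no change] -> [S,S,I,I]
Op 9: C1 write [C1 write: invalidate ['C0=S'] -> C1=M] -> [I,M,I,I]
Op 10: C0 write [C0 write: invalidate ['C1=M'] -> C0=M] -> [M,I,I,I]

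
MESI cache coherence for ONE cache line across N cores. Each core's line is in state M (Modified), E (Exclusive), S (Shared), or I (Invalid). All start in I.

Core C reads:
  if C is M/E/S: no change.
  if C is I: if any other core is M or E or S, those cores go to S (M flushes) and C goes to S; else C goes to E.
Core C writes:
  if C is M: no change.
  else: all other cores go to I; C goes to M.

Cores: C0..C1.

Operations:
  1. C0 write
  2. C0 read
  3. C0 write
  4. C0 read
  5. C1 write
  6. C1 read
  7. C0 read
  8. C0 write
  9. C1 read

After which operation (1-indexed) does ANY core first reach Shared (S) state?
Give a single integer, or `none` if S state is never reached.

Answer: 7

Derivation:
Op 1: C0 write [C0 write: invalidate none -> C0=M] -> [M,I]
Op 2: C0 read [C0 read: already in M, no change] -> [M,I]
Op 3: C0 write [C0 write: already M (modified), no change] -> [M,I]
Op 4: C0 read [C0 read: already in M, no change] -> [M,I]
Op 5: C1 write [C1 write: invalidate ['C0=M'] -> C1=M] -> [I,M]
Op 6: C1 read [C1 read: already in M, no change] -> [I,M]
Op 7: C0 read [C0 read from I: others=['C1=M'] -> C0=S, others downsized to S] -> [S,S]
  -> First S state at op 7; remaining ops need not be traced.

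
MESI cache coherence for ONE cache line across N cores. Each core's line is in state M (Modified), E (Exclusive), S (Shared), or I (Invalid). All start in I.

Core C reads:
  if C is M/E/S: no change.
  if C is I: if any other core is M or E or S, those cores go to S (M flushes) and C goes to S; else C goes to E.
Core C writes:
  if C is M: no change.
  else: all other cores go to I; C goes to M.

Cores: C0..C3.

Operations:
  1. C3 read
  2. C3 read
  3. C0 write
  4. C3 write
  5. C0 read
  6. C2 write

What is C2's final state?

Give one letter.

Op 1: C3 read [C3 read from I: no other sharers -> C3=E (exclusive)] -> [I,I,I,E]
Op 2: C3 read [C3 read: already in E, no change] -> [I,I,I,E]
Op 3: C0 write [C0 write: invalidate ['C3=E'] -> C0=M] -> [M,I,I,I]
Op 4: C3 write [C3 write: invalidate ['C0=M'] -> C3=M] -> [I,I,I,M]
Op 5: C0 read [C0 read from I: others=['C3=M'] -> C0=S, others downsized to S] -> [S,I,I,S]
Op 6: C2 write [C2 write: invalidate ['C0=S', 'C3=S'] -> C2=M] -> [I,I,M,I]

Answer: M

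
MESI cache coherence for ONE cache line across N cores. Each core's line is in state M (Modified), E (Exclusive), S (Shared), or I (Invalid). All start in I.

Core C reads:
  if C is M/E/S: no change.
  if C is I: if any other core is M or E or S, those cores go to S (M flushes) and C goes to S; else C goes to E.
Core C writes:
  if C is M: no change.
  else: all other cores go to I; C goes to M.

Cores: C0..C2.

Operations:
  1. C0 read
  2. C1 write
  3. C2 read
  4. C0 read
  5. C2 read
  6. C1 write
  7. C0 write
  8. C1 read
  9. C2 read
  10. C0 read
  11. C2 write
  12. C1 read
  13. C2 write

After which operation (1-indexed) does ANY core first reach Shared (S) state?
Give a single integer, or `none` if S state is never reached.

Answer: 3

Derivation:
Op 1: C0 read [C0 read from I: no other sharers -> C0=E (exclusive)] -> [E,I,I]
Op 2: C1 write [C1 write: invalidate ['C0=E'] -> C1=M] -> [I,M,I]
Op 3: C2 read [C2 read from I: others=['C1=M'] -> C2=S, others downsized to S] -> [I,S,S]
  -> First S state at op 3; remaining ops need not be traced.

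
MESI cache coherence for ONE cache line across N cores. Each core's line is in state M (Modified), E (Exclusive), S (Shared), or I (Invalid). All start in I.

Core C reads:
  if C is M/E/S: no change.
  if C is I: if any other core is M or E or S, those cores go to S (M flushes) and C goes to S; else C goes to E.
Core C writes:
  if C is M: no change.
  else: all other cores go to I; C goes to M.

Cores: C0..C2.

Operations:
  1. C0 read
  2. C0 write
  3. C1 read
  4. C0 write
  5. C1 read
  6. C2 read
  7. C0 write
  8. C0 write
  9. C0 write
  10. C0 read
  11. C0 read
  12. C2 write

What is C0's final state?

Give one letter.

Op 1: C0 read [C0 read from I: no other sharers -> C0=E (exclusive)] -> [E,I,I]
Op 2: C0 write [C0 write: invalidate none -> C0=M] -> [M,I,I]
Op 3: C1 read [C1 read from I: others=['C0=M'] -> C1=S, others downsized to S] -> [S,S,I]
Op 4: C0 write [C0 write: invalidate ['C1=S'] -> C0=M] -> [M,I,I]
Op 5: C1 read [C1 read from I: others=['C0=M'] -> C1=S, others downsized to S] -> [S,S,I]
Op 6: C2 read [C2 read from I: others=['C0=S', 'C1=S'] -> C2=S, others downsized to S] -> [S,S,S]
Op 7: C0 write [C0 write: invalidate ['C1=S', 'C2=S'] -> C0=M] -> [M,I,I]
Op 8: C0 write [C0 write: already M (modified), no change] -> [M,I,I]
Op 9: C0 write [C0 write: already M (modified), no change] -> [M,I,I]
Op 10: C0 read [C0 read: already in M, no change] -> [M,I,I]
Op 11: C0 read [C0 read: already in M, no change] -> [M,I,I]
Op 12: C2 write [C2 write: invalidate ['C0=M'] -> C2=M] -> [I,I,M]

Answer: I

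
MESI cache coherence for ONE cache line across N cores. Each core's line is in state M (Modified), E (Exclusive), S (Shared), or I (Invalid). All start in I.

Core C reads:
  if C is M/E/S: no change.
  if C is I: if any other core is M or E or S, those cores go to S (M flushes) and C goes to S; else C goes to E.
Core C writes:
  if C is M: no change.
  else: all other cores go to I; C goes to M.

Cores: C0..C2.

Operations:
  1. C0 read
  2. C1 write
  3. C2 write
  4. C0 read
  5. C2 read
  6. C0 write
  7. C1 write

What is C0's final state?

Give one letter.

Answer: I

Derivation:
Op 1: C0 read [C0 read from I: no other sharers -> C0=E (exclusive)] -> [E,I,I]
Op 2: C1 write [C1 write: invalidate ['C0=E'] -> C1=M] -> [I,M,I]
Op 3: C2 write [C2 write: invalidate ['C1=M'] -> C2=M] -> [I,I,M]
Op 4: C0 read [C0 read from I: others=['C2=M'] -> C0=S, others downsized to S] -> [S,I,S]
Op 5: C2 read [C2 read: already in S, no change] -> [S,I,S]
Op 6: C0 write [C0 write: invalidate ['C2=S'] -> C0=M] -> [M,I,I]
Op 7: C1 write [C1 write: invalidate ['C0=M'] -> C1=M] -> [I,M,I]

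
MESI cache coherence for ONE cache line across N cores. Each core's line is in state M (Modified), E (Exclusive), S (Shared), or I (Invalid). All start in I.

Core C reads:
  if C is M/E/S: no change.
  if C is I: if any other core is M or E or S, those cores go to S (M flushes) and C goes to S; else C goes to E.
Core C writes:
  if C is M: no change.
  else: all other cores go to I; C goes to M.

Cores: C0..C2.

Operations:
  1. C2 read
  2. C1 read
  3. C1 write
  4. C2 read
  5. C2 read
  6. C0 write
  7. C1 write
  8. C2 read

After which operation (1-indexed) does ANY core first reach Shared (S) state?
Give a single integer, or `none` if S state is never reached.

Answer: 2

Derivation:
Op 1: C2 read [C2 read from I: no other sharers -> C2=E (exclusive)] -> [I,I,E]
Op 2: C1 read [C1 read from I: others=['C2=E'] -> C1=S, others downsized to S] -> [I,S,S]
  -> First S state at op 2; remaining ops need not be traced.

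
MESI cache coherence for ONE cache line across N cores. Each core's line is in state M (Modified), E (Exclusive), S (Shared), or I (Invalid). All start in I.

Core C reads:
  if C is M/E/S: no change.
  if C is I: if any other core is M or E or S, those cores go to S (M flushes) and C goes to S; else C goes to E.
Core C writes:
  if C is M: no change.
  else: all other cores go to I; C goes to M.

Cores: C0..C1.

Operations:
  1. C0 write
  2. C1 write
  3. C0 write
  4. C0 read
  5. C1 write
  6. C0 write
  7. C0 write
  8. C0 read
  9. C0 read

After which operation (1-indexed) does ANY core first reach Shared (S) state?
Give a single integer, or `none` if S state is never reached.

Answer: none

Derivation:
Op 1: C0 write [C0 write: invalidate none -> C0=M] -> [M,I]
Op 2: C1 write [C1 write: invalidate ['C0=M'] -> C1=M] -> [I,M]
Op 3: C0 write [C0 write: invalidate ['C1=M'] -> C0=M] -> [M,I]
Op 4: C0 read [C0 read: already in M, no change] -> [M,I]
Op 5: C1 write [C1 write: invalidate ['C0=M'] -> C1=M] -> [I,M]
Op 6: C0 write [C0 write: invalidate ['C1=M'] -> C0=M] -> [M,I]
Op 7: C0 write [C0 write: already M (modified), no change] -> [M,I]
Op 8: C0 read [C0 read: already in M, no change] -> [M,I]
Op 9: C0 read [C0 read: already in M, no change] -> [M,I]
S state never reached in this sequence.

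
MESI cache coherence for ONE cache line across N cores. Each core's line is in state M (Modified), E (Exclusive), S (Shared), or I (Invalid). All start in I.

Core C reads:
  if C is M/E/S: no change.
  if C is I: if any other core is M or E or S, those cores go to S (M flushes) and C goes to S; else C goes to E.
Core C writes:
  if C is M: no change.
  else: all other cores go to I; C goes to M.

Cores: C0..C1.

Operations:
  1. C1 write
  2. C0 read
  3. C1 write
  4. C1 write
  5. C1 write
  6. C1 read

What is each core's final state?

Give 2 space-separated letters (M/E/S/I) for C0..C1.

Op 1: C1 write [C1 write: invalidate none -> C1=M] -> [I,M]
Op 2: C0 read [C0 read from I: others=['C1=M'] -> C0=S, others downsized to S] -> [S,S]
Op 3: C1 write [C1 write: invalidate ['C0=S'] -> C1=M] -> [I,M]
Op 4: C1 write [C1 write: already M (modified), no change] -> [I,M]
Op 5: C1 write [C1 write: already M (modified), no change] -> [I,M]
Op 6: C1 read [C1 read: already in M, no change] -> [I,M]

Answer: I M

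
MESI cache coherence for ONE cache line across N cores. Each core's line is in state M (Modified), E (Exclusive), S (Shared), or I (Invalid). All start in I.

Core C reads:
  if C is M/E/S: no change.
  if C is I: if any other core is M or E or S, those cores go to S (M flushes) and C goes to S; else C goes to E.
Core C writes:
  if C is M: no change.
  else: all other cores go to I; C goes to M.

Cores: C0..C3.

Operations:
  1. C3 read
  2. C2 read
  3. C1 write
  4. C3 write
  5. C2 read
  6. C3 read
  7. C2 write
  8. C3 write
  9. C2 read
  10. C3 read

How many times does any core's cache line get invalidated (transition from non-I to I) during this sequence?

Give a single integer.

Answer: 5

Derivation:
Op 1: C3 read [C3 read from I: no other sharers -> C3=E (exclusive)] -> [I,I,I,E] (invalidations this op: 0; running total: 0)
Op 2: C2 read [C2 read from I: others=['C3=E'] -> C2=S, others downsized to S] -> [I,I,S,S] (invalidations this op: 0; running total: 0)
Op 3: C1 write [C1 write: invalidate ['C2=S', 'C3=S'] -> C1=M] -> [I,M,I,I] (invalidations this op: 2; running total: 2)
Op 4: C3 write [C3 write: invalidate ['C1=M'] -> C3=M] -> [I,I,I,M] (invalidations this op: 1; running total: 3)
Op 5: C2 read [C2 read from I: others=['C3=M'] -> C2=S, others downsized to S] -> [I,I,S,S] (invalidations this op: 0; running total: 3)
Op 6: C3 read [C3 read: already in S, no change] -> [I,I,S,S] (invalidations this op: 0; running total: 3)
Op 7: C2 write [C2 write: invalidate ['C3=S'] -> C2=M] -> [I,I,M,I] (invalidations this op: 1; running total: 4)
Op 8: C3 write [C3 write: invalidate ['C2=M'] -> C3=M] -> [I,I,I,M] (invalidations this op: 1; running total: 5)
Op 9: C2 read [C2 read from I: others=['C3=M'] -> C2=S, others downsized to S] -> [I,I,S,S] (invalidations this op: 0; running total: 5)
Op 10: C3 read [C3 read: already in S, no change] -> [I,I,S,S] (invalidations this op: 0; running total: 5)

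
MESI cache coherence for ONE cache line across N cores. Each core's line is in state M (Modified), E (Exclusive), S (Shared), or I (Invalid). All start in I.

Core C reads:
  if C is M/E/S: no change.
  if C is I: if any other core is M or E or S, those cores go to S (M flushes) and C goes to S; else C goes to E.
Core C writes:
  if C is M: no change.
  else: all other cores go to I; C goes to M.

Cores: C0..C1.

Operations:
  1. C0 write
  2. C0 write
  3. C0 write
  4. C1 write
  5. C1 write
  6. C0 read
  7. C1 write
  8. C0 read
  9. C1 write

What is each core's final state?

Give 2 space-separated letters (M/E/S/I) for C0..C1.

Answer: I M

Derivation:
Op 1: C0 write [C0 write: invalidate none -> C0=M] -> [M,I]
Op 2: C0 write [C0 write: already M (modified), no change] -> [M,I]
Op 3: C0 write [C0 write: already M (modified), no change] -> [M,I]
Op 4: C1 write [C1 write: invalidate ['C0=M'] -> C1=M] -> [I,M]
Op 5: C1 write [C1 write: already M (modified), no change] -> [I,M]
Op 6: C0 read [C0 read from I: others=['C1=M'] -> C0=S, others downsized to S] -> [S,S]
Op 7: C1 write [C1 write: invalidate ['C0=S'] -> C1=M] -> [I,M]
Op 8: C0 read [C0 read from I: others=['C1=M'] -> C0=S, others downsized to S] -> [S,S]
Op 9: C1 write [C1 write: invalidate ['C0=S'] -> C1=M] -> [I,M]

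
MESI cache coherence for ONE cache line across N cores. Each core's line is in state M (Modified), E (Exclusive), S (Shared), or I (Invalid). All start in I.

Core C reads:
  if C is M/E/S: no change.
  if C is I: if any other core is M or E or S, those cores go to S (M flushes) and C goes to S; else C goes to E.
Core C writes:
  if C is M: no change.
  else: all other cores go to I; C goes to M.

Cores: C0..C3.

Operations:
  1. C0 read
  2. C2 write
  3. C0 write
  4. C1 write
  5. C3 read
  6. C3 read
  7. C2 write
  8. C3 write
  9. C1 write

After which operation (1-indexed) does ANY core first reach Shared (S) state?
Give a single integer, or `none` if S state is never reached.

Op 1: C0 read [C0 read from I: no other sharers -> C0=E (exclusive)] -> [E,I,I,I]
Op 2: C2 write [C2 write: invalidate ['C0=E'] -> C2=M] -> [I,I,M,I]
Op 3: C0 write [C0 write: invalidate ['C2=M'] -> C0=M] -> [M,I,I,I]
Op 4: C1 write [C1 write: invalidate ['C0=M'] -> C1=M] -> [I,M,I,I]
Op 5: C3 read [C3 read from I: others=['C1=M'] -> C3=S, others downsized to S] -> [I,S,I,S]
  -> First S state at op 5; remaining ops need not be traced.

Answer: 5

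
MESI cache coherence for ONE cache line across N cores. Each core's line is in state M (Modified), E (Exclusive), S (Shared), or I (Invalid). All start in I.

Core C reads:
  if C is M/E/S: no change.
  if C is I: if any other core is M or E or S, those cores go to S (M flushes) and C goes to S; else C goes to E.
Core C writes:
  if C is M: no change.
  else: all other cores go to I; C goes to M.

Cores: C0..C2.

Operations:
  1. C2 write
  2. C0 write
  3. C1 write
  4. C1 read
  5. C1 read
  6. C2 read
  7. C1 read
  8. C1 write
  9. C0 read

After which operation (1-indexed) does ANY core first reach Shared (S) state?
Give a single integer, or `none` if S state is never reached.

Answer: 6

Derivation:
Op 1: C2 write [C2 write: invalidate none -> C2=M] -> [I,I,M]
Op 2: C0 write [C0 write: invalidate ['C2=M'] -> C0=M] -> [M,I,I]
Op 3: C1 write [C1 write: invalidate ['C0=M'] -> C1=M] -> [I,M,I]
Op 4: C1 read [C1 read: already in M, no change] -> [I,M,I]
Op 5: C1 read [C1 read: already in M, no change] -> [I,M,I]
Op 6: C2 read [C2 read from I: others=['C1=M'] -> C2=S, others downsized to S] -> [I,S,S]
  -> First S state at op 6; remaining ops need not be traced.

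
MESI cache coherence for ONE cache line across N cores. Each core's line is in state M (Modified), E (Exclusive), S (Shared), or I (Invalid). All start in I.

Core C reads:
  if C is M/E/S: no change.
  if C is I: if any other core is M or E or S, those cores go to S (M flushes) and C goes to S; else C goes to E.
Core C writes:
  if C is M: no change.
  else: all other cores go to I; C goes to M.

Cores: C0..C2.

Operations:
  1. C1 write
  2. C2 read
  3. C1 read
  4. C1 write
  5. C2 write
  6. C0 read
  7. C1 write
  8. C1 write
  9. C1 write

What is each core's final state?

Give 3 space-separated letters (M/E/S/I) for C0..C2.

Op 1: C1 write [C1 write: invalidate none -> C1=M] -> [I,M,I]
Op 2: C2 read [C2 read from I: others=['C1=M'] -> C2=S, others downsized to S] -> [I,S,S]
Op 3: C1 read [C1 read: already in S, no change] -> [I,S,S]
Op 4: C1 write [C1 write: invalidate ['C2=S'] -> C1=M] -> [I,M,I]
Op 5: C2 write [C2 write: invalidate ['C1=M'] -> C2=M] -> [I,I,M]
Op 6: C0 read [C0 read from I: others=['C2=M'] -> C0=S, others downsized to S] -> [S,I,S]
Op 7: C1 write [C1 write: invalidate ['C0=S', 'C2=S'] -> C1=M] -> [I,M,I]
Op 8: C1 write [C1 write: already M (modified), no change] -> [I,M,I]
Op 9: C1 write [C1 write: already M (modified), no change] -> [I,M,I]

Answer: I M I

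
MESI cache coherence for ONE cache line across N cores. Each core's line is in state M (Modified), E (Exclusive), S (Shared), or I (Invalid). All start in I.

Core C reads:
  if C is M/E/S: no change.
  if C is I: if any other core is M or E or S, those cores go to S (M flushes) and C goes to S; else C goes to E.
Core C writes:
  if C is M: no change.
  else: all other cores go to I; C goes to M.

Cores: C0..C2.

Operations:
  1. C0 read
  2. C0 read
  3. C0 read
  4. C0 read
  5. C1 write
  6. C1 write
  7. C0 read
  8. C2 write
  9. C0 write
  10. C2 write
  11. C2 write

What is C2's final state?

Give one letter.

Op 1: C0 read [C0 read from I: no other sharers -> C0=E (exclusive)] -> [E,I,I]
Op 2: C0 read [C0 read: already in E, no change] -> [E,I,I]
Op 3: C0 read [C0 read: already in E, no change] -> [E,I,I]
Op 4: C0 read [C0 read: already in E, no change] -> [E,I,I]
Op 5: C1 write [C1 write: invalidate ['C0=E'] -> C1=M] -> [I,M,I]
Op 6: C1 write [C1 write: already M (modified), no change] -> [I,M,I]
Op 7: C0 read [C0 read from I: others=['C1=M'] -> C0=S, others downsized to S] -> [S,S,I]
Op 8: C2 write [C2 write: invalidate ['C0=S', 'C1=S'] -> C2=M] -> [I,I,M]
Op 9: C0 write [C0 write: invalidate ['C2=M'] -> C0=M] -> [M,I,I]
Op 10: C2 write [C2 write: invalidate ['C0=M'] -> C2=M] -> [I,I,M]
Op 11: C2 write [C2 write: already M (modified), no change] -> [I,I,M]

Answer: M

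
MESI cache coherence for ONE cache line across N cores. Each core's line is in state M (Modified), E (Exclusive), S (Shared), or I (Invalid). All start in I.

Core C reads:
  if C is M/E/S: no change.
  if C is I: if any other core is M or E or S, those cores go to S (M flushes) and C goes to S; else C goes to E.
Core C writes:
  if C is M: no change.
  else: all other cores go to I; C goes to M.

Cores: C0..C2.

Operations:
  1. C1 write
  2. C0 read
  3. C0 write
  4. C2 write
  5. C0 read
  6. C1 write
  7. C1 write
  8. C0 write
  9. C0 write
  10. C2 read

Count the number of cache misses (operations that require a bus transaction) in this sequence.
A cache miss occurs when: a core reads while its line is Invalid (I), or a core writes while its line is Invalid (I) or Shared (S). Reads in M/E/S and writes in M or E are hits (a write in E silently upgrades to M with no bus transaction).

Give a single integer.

Answer: 8

Derivation:
Op 1: C1 write [C1 write: invalidate none -> C1=M] -> [I,M,I] [MISS #1: write from I]
Op 2: C0 read [C0 read from I: others=['C1=M'] -> C0=S, others downsized to S] -> [S,S,I] [MISS #2: read from I]
Op 3: C0 write [C0 write: invalidate ['C1=S'] -> C0=M] -> [M,I,I] [MISS #3: write from S]
Op 4: C2 write [C2 write: invalidate ['C0=M'] -> C2=M] -> [I,I,M] [MISS #4: write from I]
Op 5: C0 read [C0 read from I: others=['C2=M'] -> C0=S, others downsized to S] -> [S,I,S] [MISS #5: read from I]
Op 6: C1 write [C1 write: invalidate ['C0=S', 'C2=S'] -> C1=M] -> [I,M,I] [MISS #6: write from I]
Op 7: C1 write [C1 write: already M (modified), no change] -> [I,M,I] [hit: write from M]
Op 8: C0 write [C0 write: invalidate ['C1=M'] -> C0=M] -> [M,I,I] [MISS #7: write from I]
Op 9: C0 write [C0 write: already M (modified), no change] -> [M,I,I] [hit: write from M]
Op 10: C2 read [C2 read from I: others=['C0=M'] -> C2=S, others downsized to S] -> [S,I,S] [MISS #8: read from I]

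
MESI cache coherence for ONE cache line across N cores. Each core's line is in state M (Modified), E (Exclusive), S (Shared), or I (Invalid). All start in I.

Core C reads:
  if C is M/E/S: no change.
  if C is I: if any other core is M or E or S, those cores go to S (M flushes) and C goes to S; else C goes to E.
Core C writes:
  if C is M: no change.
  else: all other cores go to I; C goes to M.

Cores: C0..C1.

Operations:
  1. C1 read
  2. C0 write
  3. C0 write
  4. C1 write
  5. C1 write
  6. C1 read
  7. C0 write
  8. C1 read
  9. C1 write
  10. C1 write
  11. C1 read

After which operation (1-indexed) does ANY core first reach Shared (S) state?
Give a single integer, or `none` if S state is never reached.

Op 1: C1 read [C1 read from I: no other sharers -> C1=E (exclusive)] -> [I,E]
Op 2: C0 write [C0 write: invalidate ['C1=E'] -> C0=M] -> [M,I]
Op 3: C0 write [C0 write: already M (modified), no change] -> [M,I]
Op 4: C1 write [C1 write: invalidate ['C0=M'] -> C1=M] -> [I,M]
Op 5: C1 write [C1 write: already M (modified), no change] -> [I,M]
Op 6: C1 read [C1 read: already in M, no change] -> [I,M]
Op 7: C0 write [C0 write: invalidate ['C1=M'] -> C0=M] -> [M,I]
Op 8: C1 read [C1 read from I: others=['C0=M'] -> C1=S, others downsized to S] -> [S,S]
  -> First S state at op 8; remaining ops need not be traced.

Answer: 8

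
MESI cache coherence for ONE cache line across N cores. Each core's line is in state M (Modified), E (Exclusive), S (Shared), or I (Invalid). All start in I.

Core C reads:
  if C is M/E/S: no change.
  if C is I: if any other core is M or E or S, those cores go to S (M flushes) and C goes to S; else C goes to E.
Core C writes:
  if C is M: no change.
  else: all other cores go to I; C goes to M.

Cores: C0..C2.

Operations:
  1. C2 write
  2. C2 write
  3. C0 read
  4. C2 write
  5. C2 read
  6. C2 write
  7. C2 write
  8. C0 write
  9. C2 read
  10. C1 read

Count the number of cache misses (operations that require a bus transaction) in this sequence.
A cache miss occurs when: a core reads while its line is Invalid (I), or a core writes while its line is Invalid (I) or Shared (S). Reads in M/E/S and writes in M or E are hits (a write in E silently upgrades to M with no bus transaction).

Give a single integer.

Op 1: C2 write [C2 write: invalidate none -> C2=M] -> [I,I,M] [MISS #1: write from I]
Op 2: C2 write [C2 write: already M (modified), no change] -> [I,I,M] [hit: write from M]
Op 3: C0 read [C0 read from I: others=['C2=M'] -> C0=S, others downsized to S] -> [S,I,S] [MISS #2: read from I]
Op 4: C2 write [C2 write: invalidate ['C0=S'] -> C2=M] -> [I,I,M] [MISS #3: write from S]
Op 5: C2 read [C2 read: already in M, no change] -> [I,I,M] [hit: read from M]
Op 6: C2 write [C2 write: already M (modified), no change] -> [I,I,M] [hit: write from M]
Op 7: C2 write [C2 write: already M (modified), no change] -> [I,I,M] [hit: write from M]
Op 8: C0 write [C0 write: invalidate ['C2=M'] -> C0=M] -> [M,I,I] [MISS #4: write from I]
Op 9: C2 read [C2 read from I: others=['C0=M'] -> C2=S, others downsized to S] -> [S,I,S] [MISS #5: read from I]
Op 10: C1 read [C1 read from I: others=['C0=S', 'C2=S'] -> C1=S, others downsized to S] -> [S,S,S] [MISS #6: read from I]

Answer: 6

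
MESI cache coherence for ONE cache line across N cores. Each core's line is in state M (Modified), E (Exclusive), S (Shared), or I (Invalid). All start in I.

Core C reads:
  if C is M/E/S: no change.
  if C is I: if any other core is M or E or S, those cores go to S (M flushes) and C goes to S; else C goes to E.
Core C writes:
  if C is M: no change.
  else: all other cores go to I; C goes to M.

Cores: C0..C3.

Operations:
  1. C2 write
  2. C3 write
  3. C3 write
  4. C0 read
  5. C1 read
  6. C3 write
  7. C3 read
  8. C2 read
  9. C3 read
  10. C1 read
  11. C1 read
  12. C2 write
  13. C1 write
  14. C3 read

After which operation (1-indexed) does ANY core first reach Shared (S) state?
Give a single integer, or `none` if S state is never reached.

Op 1: C2 write [C2 write: invalidate none -> C2=M] -> [I,I,M,I]
Op 2: C3 write [C3 write: invalidate ['C2=M'] -> C3=M] -> [I,I,I,M]
Op 3: C3 write [C3 write: already M (modified), no change] -> [I,I,I,M]
Op 4: C0 read [C0 read from I: others=['C3=M'] -> C0=S, others downsized to S] -> [S,I,I,S]
  -> First S state at op 4; remaining ops need not be traced.

Answer: 4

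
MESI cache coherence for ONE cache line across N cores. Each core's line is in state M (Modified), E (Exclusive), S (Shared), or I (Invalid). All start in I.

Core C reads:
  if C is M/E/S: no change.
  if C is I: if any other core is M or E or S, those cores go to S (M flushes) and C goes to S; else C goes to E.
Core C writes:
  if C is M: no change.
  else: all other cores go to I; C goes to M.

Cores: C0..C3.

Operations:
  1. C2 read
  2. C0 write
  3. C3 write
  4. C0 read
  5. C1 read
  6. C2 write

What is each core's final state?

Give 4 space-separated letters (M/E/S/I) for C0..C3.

Op 1: C2 read [C2 read from I: no other sharers -> C2=E (exclusive)] -> [I,I,E,I]
Op 2: C0 write [C0 write: invalidate ['C2=E'] -> C0=M] -> [M,I,I,I]
Op 3: C3 write [C3 write: invalidate ['C0=M'] -> C3=M] -> [I,I,I,M]
Op 4: C0 read [C0 read from I: others=['C3=M'] -> C0=S, others downsized to S] -> [S,I,I,S]
Op 5: C1 read [C1 read from I: others=['C0=S', 'C3=S'] -> C1=S, others downsized to S] -> [S,S,I,S]
Op 6: C2 write [C2 write: invalidate ['C0=S', 'C1=S', 'C3=S'] -> C2=M] -> [I,I,M,I]

Answer: I I M I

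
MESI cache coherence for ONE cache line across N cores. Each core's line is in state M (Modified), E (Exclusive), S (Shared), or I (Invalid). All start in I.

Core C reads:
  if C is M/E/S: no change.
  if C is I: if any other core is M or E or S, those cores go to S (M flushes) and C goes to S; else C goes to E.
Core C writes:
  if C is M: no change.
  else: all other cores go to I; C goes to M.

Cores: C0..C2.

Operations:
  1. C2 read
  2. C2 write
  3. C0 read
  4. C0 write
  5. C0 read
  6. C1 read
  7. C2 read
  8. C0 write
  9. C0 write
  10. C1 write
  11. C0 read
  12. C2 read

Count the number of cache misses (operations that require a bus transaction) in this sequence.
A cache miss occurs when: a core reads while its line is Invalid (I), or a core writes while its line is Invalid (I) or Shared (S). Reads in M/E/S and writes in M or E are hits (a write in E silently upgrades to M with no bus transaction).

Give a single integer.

Op 1: C2 read [C2 read from I: no other sharers -> C2=E (exclusive)] -> [I,I,E] [MISS #1: read from I]
Op 2: C2 write [C2 write: invalidate none -> C2=M] -> [I,I,M] [hit: write from E is a silent E->M upgrade, no bus transaction]
Op 3: C0 read [C0 read from I: others=['C2=M'] -> C0=S, others downsized to S] -> [S,I,S] [MISS #2: read from I]
Op 4: C0 write [C0 write: invalidate ['C2=S'] -> C0=M] -> [M,I,I] [MISS #3: write from S]
Op 5: C0 read [C0 read: already in M, no change] -> [M,I,I] [hit: read from M]
Op 6: C1 read [C1 read from I: others=['C0=M'] -> C1=S, others downsized to S] -> [S,S,I] [MISS #4: read from I]
Op 7: C2 read [C2 read from I: others=['C0=S', 'C1=S'] -> C2=S, others downsized to S] -> [S,S,S] [MISS #5: read from I]
Op 8: C0 write [C0 write: invalidate ['C1=S', 'C2=S'] -> C0=M] -> [M,I,I] [MISS #6: write from S]
Op 9: C0 write [C0 write: already M (modified), no change] -> [M,I,I] [hit: write from M]
Op 10: C1 write [C1 write: invalidate ['C0=M'] -> C1=M] -> [I,M,I] [MISS #7: write from I]
Op 11: C0 read [C0 read from I: others=['C1=M'] -> C0=S, others downsized to S] -> [S,S,I] [MISS #8: read from I]
Op 12: C2 read [C2 read from I: others=['C0=S', 'C1=S'] -> C2=S, others downsized to S] -> [S,S,S] [MISS #9: read from I]

Answer: 9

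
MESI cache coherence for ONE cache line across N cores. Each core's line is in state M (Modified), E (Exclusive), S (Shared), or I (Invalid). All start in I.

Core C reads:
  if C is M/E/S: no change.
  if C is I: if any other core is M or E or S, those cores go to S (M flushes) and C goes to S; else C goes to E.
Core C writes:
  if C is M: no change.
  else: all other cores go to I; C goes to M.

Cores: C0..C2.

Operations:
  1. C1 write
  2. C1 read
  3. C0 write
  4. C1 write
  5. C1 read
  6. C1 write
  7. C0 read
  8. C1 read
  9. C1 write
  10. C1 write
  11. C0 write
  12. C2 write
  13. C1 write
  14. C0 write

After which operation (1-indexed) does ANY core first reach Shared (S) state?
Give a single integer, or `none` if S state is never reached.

Op 1: C1 write [C1 write: invalidate none -> C1=M] -> [I,M,I]
Op 2: C1 read [C1 read: already in M, no change] -> [I,M,I]
Op 3: C0 write [C0 write: invalidate ['C1=M'] -> C0=M] -> [M,I,I]
Op 4: C1 write [C1 write: invalidate ['C0=M'] -> C1=M] -> [I,M,I]
Op 5: C1 read [C1 read: already in M, no change] -> [I,M,I]
Op 6: C1 write [C1 write: already M (modified), no change] -> [I,M,I]
Op 7: C0 read [C0 read from I: others=['C1=M'] -> C0=S, others downsized to S] -> [S,S,I]
  -> First S state at op 7; remaining ops need not be traced.

Answer: 7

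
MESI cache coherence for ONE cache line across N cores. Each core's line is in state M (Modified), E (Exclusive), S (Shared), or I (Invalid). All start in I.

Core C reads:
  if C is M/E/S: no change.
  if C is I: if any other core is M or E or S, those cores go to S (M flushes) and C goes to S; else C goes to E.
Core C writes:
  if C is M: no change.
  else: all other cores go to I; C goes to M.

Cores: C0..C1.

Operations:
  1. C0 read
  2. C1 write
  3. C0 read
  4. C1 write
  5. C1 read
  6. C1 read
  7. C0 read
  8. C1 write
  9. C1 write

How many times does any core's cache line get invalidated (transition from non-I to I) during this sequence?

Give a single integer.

Op 1: C0 read [C0 read from I: no other sharers -> C0=E (exclusive)] -> [E,I] (invalidations this op: 0; running total: 0)
Op 2: C1 write [C1 write: invalidate ['C0=E'] -> C1=M] -> [I,M] (invalidations this op: 1; running total: 1)
Op 3: C0 read [C0 read from I: others=['C1=M'] -> C0=S, others downsized to S] -> [S,S] (invalidations this op: 0; running total: 1)
Op 4: C1 write [C1 write: invalidate ['C0=S'] -> C1=M] -> [I,M] (invalidations this op: 1; running total: 2)
Op 5: C1 read [C1 read: already in M, no change] -> [I,M] (invalidations this op: 0; running total: 2)
Op 6: C1 read [C1 read: already in M, no change] -> [I,M] (invalidations this op: 0; running total: 2)
Op 7: C0 read [C0 read from I: others=['C1=M'] -> C0=S, others downsized to S] -> [S,S] (invalidations this op: 0; running total: 2)
Op 8: C1 write [C1 write: invalidate ['C0=S'] -> C1=M] -> [I,M] (invalidations this op: 1; running total: 3)
Op 9: C1 write [C1 write: already M (modified), no change] -> [I,M] (invalidations this op: 0; running total: 3)

Answer: 3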